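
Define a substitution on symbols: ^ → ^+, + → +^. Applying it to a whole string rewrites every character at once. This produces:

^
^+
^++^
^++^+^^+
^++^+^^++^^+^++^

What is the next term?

φ(^++^+^^++^^+^++^) expands symbol-by-symbol to ^+ +^ +^ ^+ +^ ^+ ^+ +^ +^ ^+ ^+ +^ ^+ +^ +^ ^+; joining the 16 pieces gives the next term.

^++^+^^++^^+^++^+^^+^++^^++^+^^+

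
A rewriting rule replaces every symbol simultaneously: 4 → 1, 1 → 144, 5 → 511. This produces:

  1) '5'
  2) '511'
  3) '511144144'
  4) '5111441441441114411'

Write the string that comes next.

Applying the rule to each of the 19 symbols of 5111441441441114411 gives the pieces 511 144 144 144 1 1 144 1 1 144 1 1 144 144 144 1 1 144 144, which concatenate to the answer.

51114414414411144111441114414414411144144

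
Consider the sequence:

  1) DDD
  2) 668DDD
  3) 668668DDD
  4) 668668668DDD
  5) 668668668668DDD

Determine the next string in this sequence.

The strings grow by a fixed prefix 668 each time.
One more step from 668668668668DDD gives the answer.

668668668668668DDD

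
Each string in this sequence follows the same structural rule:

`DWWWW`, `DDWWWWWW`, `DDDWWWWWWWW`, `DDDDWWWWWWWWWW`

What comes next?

DDDDDWWWWWWWWWWWW

Each string has the form D^{n-1} W^{2n}, where the shown terms are n = 2, 3, 4, 5.
Setting n = 6 gives 5, 12 characters in each block.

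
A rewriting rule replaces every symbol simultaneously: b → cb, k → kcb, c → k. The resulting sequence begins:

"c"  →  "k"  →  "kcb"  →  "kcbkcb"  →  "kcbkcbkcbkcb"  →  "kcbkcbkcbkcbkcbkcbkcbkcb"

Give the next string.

kcbkcbkcbkcbkcbkcbkcbkcbkcbkcbkcbkcbkcbkcbkcbkcb

φ(kcbkcbkcbkcbkcbkcbkcbkcb) expands symbol-by-symbol to kcb k cb kcb k cb kcb k cb kcb k cb kcb k cb kcb k cb kcb k cb kcb k cb; joining the 24 pieces gives the next term.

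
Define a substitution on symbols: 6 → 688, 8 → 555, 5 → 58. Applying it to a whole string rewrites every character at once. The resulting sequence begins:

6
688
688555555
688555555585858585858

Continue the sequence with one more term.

Replace each of the 21 characters of 688555555585858585858 in place — 688 555 555 58 58 58 58 58 58 58 555 58 555 58 555 58 555 58 555 58 555 — and concatenate.

688555555585858585858585555855558555585555855558555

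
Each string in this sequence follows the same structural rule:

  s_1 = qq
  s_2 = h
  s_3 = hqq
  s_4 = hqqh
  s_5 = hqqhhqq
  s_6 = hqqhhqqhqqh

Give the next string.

This is a Fibonacci-style word recurrence s(k) = s(k−1)·s(k−2): e.g. h·qq = hqq.
Continuing: hqqhhqqhqqh · hqqhhqq gives term 7.

hqqhhqqhqqhhqqhhqq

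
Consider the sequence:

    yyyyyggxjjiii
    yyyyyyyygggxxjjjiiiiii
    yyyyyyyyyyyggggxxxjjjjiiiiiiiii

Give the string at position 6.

The n-th term is 3n+2 y's then n+1 g's then n x's then n+1 j's then 3n i's (n = 1, 2, …).
For term 6, n = 6, so the run lengths are 20, 7, 6, 7, 18.

yyyyyyyyyyyyyyyyyyyygggggggxxxxxxjjjjjjjiiiiiiiiiiiiiiiiii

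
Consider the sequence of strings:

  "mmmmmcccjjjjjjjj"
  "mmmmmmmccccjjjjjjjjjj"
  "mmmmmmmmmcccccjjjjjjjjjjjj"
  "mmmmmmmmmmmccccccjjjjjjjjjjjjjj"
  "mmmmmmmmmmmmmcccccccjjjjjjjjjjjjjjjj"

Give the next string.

Term n consists of 2n-1 m's, followed by n c's, followed by 2n+2 j's, where the shown terms are n = 3, 4, 5, 6, 7.
Setting n = 8 gives 15, 8, 18 characters in each block.

mmmmmmmmmmmmmmmccccccccjjjjjjjjjjjjjjjjjj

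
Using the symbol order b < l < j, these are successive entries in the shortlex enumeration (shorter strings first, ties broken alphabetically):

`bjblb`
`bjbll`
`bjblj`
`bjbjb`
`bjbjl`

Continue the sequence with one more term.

bjbjj

Find the rightmost character of bjbjl below j, bump it to the next letter, and reset everything to its right to b.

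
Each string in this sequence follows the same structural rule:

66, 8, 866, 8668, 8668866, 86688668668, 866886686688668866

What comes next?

Each term (from the third on) is the previous term followed by the one before it: term 3 = 8·66 = 866.
Continuing: 866886686688668866 · 86688668668 gives term 8.

86688668668866886686688668668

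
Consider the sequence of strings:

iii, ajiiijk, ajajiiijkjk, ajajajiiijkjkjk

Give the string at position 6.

Each term wraps the previous one in aj on the left and jk on the right.
From ajajajiiijkjkjk, 2 further steps: ajajajiiijkjkjk → ajajajajiiijkjkjkjk → (answer).

ajajajajajiiijkjkjkjkjk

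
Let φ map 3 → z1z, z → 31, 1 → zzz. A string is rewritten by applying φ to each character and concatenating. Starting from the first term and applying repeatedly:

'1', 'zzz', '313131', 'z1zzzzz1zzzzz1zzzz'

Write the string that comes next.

Rewriting the 18 symbols of z1zzzzz1zzzzz1zzzz one by one yields 31 zzz 31 31 31 31 31 zzz 31 31 31 31 31 zzz 31 31 31 31; concatenated:

31zzz3131313131zzz3131313131zzz31313131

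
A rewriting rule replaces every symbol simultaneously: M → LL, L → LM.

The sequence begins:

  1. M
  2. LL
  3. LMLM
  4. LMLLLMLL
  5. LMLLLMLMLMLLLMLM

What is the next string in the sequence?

Applying the rule to each of the 16 symbols of LMLLLMLMLMLLLMLM gives the pieces LM LL LM LM LM LL LM LL LM LL LM LM LM LL LM LL, which concatenate to the answer.

LMLLLMLMLMLLLMLLLMLLLMLMLMLLLMLL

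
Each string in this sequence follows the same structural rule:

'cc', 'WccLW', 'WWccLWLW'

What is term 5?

Each term wraps the previous one in W on the left and LW on the right.
From WWccLWLW, 2 further steps: WWccLWLW → WWWccLWLWLW → (answer).

WWWWccLWLWLWLW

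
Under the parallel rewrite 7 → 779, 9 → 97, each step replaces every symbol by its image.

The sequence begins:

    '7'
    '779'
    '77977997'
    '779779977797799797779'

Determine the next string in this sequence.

Rewriting the 21 symbols of 779779977797799797779 one by one yields 779 779 97 779 779 97 97 779 779 779 97 779 779 97 97 779 97 779 779 779 97; concatenated:

7797799777977997977797797799777977997977799777977977997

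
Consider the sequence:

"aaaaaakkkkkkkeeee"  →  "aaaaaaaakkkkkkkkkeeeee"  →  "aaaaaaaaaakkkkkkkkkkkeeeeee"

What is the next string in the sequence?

aaaaaaaaaaaakkkkkkkkkkkkkeeeeeee

Reading off run lengths: a runs 6, 8, 10; k runs 7, 9, 11; e runs 4, 5, 6 — each is linear in n, where the shown terms are n = 3, 4, 5.
At n = 6 the blocks have lengths 12, 13, 7.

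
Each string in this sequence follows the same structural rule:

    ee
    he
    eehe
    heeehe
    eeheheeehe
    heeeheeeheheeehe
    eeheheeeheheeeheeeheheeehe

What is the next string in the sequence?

From term 3 onward, concatenate the second-to-last term with the last: ee·he = eehe, he·eehe = heeehe, …
So term 8 is heeeheeeheheeehe·eeheheeeheheeeheeeheheeehe.

heeeheeeheheeeheeeheheeeheheeeheeeheheeehe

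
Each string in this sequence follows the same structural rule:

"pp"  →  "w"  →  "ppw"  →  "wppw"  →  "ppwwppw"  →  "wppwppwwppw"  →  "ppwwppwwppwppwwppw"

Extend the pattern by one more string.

This is a Fibonacci-style word recurrence s(k) = s(k−2)·s(k−1): e.g. pp·w = ppw.
Continuing: wppwppwwppw · ppwwppwwppwppwwppw gives term 8.

wppwppwwppwppwwppwwppwppwwppw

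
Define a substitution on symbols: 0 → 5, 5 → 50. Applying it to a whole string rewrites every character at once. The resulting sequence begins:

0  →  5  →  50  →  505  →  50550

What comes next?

Rewriting each symbol of 50550: 5→50, 0→5, 5→50, 5→50, 0→5, which concatenates to 50 5 50 50 5.

50550505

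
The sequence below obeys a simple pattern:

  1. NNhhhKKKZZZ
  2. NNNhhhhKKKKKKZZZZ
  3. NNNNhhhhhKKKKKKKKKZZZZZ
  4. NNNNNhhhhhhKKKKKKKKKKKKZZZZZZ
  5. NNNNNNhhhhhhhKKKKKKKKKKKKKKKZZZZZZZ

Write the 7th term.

The n-th term is n+1 N's then n+2 h's then 3n K's then n+2 Z's (n = 1, 2, …).
For term 7, n = 7, so the run lengths are 8, 9, 21, 9.

NNNNNNNNhhhhhhhhhKKKKKKKKKKKKKKKKKKKKKZZZZZZZZZ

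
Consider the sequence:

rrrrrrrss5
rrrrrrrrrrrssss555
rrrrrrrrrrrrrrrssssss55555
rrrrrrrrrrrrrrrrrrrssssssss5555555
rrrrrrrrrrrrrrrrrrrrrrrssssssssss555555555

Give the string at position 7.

rrrrrrrrrrrrrrrrrrrrrrrrrrrrrrrssssssssssssss5555555555555

Reading off run lengths: r runs 7, 11, 15, 19, 23; s runs 2, 4, 6, 8, 10; 5 runs 1, 3, 5, 7, 9 — each is linear in n (n = 1, 2, …).
At n = 7 the blocks have lengths 31, 14, 13.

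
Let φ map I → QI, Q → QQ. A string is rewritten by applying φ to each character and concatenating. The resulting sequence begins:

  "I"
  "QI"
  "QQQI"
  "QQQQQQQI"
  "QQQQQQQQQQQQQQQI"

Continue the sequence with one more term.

Replace each of the 16 characters of QQQQQQQQQQQQQQQI in place — QQ QQ QQ QQ QQ QQ QQ QQ QQ QQ QQ QQ QQ QQ QQ QI — and concatenate.

QQQQQQQQQQQQQQQQQQQQQQQQQQQQQQQI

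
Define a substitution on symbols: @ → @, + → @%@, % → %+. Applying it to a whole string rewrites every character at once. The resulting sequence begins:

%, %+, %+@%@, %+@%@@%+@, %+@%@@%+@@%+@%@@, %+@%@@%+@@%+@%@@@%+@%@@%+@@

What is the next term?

Replace each of the 27 characters of %+@%@@%+@@%+@%@@@%+@%@@%+@@ in place — %+ @%@ @ %+ @ @ %+ @%@ @ @ %+ @%@ @ %+ @ @ @ %+ @%@ @ %+ @ @ %+ @%@ @ @ — and concatenate.

%+@%@@%+@@%+@%@@@%+@%@@%+@@@%+@%@@%+@@%+@%@@@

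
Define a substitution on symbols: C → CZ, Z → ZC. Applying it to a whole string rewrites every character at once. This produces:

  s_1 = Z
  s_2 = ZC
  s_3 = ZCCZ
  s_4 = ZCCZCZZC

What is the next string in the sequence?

Expanding ZCCZCZZC: Z→ZC, C→CZ, C→CZ, Z→ZC, C→CZ, Z→ZC, Z→ZC, C→CZ. Concatenated: ZC CZ CZ ZC CZ ZC ZC CZ.

ZCCZCZZCCZZCZCCZ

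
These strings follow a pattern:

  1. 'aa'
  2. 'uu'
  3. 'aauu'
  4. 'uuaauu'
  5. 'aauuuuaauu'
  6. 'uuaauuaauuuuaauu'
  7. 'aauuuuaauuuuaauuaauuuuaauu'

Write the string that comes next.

This is a Fibonacci-style word recurrence s(k) = s(k−2)·s(k−1): e.g. aa·uu = aauu.
Continuing: uuaauuaauuuuaauu · aauuuuaauuuuaauuaauuuuaauu gives term 8.

uuaauuaauuuuaauuaauuuuaauuuuaauuaauuuuaauu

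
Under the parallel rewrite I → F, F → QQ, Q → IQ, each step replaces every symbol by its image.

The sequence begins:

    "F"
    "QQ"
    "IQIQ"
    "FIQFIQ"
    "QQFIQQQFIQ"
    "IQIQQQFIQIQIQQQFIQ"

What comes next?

Rewriting the 18 symbols of IQIQQQFIQIQIQQQFIQ one by one yields F IQ F IQ IQ IQ QQ F IQ F IQ F IQ IQ IQ QQ F IQ; concatenated:

FIQFIQIQIQQQFIQFIQFIQIQIQQQFIQ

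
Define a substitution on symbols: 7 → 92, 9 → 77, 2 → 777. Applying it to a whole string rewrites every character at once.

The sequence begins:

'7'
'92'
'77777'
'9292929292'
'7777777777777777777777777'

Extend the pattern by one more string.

92929292929292929292929292929292929292929292929292

φ(7777777777777777777777777) expands symbol-by-symbol to 92 92 92 92 92 92 92 92 92 92 92 92 92 92 92 92 92 92 92 92 92 92 92 92 92; joining the 25 pieces gives the next term.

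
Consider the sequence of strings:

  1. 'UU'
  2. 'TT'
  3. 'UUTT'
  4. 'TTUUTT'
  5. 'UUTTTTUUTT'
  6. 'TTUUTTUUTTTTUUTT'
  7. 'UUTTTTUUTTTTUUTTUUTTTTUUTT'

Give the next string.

TTUUTTUUTTTTUUTTUUTTTTUUTTTTUUTTUUTTTTUUTT

Each term (from the third on) is the two preceding terms concatenated in order: term 3 = UU·TT = UUTT.
The next term joins TTUUTTUUTTTTUUTT and UUTTTTUUTTTTUUTTUUTTTTUUTT.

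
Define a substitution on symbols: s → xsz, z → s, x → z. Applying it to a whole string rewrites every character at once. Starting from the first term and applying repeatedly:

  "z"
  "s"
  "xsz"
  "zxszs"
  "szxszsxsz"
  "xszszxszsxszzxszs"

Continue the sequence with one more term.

Rewriting the 17 symbols of xszszxszsxszzxszs one by one yields z xsz s xsz s z xsz s xsz z xsz s s z xsz s xsz; concatenated:

zxszsxszszxszsxszzxszsszxszsxsz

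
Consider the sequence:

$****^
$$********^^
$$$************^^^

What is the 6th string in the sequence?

$$$$$$************************^^^^^^

The n-th term is n $'s then 4n *'s then n ^'s (n = 1, 2, …).
Setting n = 6 gives 6, 24, 6 characters in each block.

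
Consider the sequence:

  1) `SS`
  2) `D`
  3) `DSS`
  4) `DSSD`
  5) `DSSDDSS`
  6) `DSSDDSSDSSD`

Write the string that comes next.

DSSDDSSDSSDDSSDDSS

This is a Fibonacci-style word recurrence s(k) = s(k−1)·s(k−2): e.g. D·SS = DSS.
So term 7 is DSSDDSSDSSD·DSSDDSS.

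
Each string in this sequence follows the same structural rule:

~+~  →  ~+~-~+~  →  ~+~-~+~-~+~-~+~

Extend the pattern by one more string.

Each string is two copies of the previous one joined by '-'.
Doubling ~+~-~+~-~+~-~+~ with '-' between the halves:

~+~-~+~-~+~-~+~-~+~-~+~-~+~-~+~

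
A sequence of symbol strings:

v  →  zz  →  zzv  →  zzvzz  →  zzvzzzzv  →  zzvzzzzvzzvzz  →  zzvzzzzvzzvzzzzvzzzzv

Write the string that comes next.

zzvzzzzvzzvzzzzvzzzzvzzvzzzzvzzvzz

This is a Fibonacci-style word recurrence s(k) = s(k−1)·s(k−2): e.g. zz·v = zzv.
The next term joins zzvzzzzvzzvzzzzvzzzzv and zzvzzzzvzzvzz.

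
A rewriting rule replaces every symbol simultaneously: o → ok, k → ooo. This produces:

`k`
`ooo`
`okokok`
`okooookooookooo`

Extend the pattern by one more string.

okooookokokokooookokokokooookokok

φ(okooookooookooo) expands symbol-by-symbol to ok ooo ok ok ok ok ooo ok ok ok ok ooo ok ok ok; joining the 15 pieces gives the next term.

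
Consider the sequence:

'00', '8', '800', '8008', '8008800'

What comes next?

This is a Fibonacci-style word recurrence s(k) = s(k−1)·s(k−2): e.g. 8·00 = 800.
The next term joins 8008800 and 8008.

80088008008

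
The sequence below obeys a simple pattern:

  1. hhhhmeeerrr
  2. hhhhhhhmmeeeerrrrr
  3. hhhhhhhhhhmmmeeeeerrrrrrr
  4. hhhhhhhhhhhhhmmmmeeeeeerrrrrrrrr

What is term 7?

hhhhhhhhhhhhhhhhhhhhhhmmmmmmmeeeeeeeeerrrrrrrrrrrrrrr

Reading off run lengths: h runs 4, 7, 10, 13; m runs 1, 2, 3, 4; e runs 3, 4, 5, 6; r runs 3, 5, 7, 9 — each is linear in n (n = 1, 2, …).
Setting n = 7 gives 22, 7, 9, 15 characters in each block.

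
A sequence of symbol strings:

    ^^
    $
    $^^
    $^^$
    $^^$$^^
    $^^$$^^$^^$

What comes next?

$^^$$^^$^^$$^^$$^^

This is a Fibonacci-style word recurrence s(k) = s(k−1)·s(k−2): e.g. $·^^ = $^^.
So term 7 is $^^$$^^$^^$·$^^$$^^.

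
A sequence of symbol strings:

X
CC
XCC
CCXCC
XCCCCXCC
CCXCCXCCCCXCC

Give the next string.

This is a Fibonacci-style word recurrence s(k) = s(k−2)·s(k−1): e.g. X·CC = XCC.
So term 7 is XCCCCXCC·CCXCCXCCCCXCC.

XCCCCXCCCCXCCXCCCCXCC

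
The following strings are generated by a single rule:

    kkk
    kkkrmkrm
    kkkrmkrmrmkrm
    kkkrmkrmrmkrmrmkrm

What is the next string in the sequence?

kkkrmkrmrmkrmrmkrmrmkrm

The strings grow by a fixed suffix rmkrm each time.
So the next term is kkkrmkrmrmkrmrmkrm·rmkrm.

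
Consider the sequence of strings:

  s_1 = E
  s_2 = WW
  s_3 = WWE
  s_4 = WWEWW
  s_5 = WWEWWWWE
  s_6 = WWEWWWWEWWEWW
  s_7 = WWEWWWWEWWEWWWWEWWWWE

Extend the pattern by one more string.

WWEWWWWEWWEWWWWEWWWWEWWEWWWWEWWEWW

From term 3 onward, concatenate the last term with the second-to-last: WW·E = WWE, WWE·WW = WWEWW, …
Continuing: WWEWWWWEWWEWWWWEWWWWE · WWEWWWWEWWEWW gives term 8.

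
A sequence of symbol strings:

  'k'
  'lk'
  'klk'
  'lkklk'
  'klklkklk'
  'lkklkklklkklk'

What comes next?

klklkklklkklkklklkklk

This is a Fibonacci-style word recurrence s(k) = s(k−2)·s(k−1): e.g. k·lk = klk.
Continuing: klklkklk · lkklkklklkklk gives term 7.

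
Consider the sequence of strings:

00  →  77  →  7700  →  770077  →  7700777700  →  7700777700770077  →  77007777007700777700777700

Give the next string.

770077770077007777007777007700777700770077

This is a Fibonacci-style word recurrence s(k) = s(k−1)·s(k−2): e.g. 77·00 = 7700.
Continuing: 77007777007700777700777700 · 7700777700770077 gives term 8.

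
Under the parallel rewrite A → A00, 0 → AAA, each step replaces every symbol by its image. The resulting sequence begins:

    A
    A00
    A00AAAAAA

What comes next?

A00AAAAAAA00A00A00A00A00A00

Apply φ to A00AAAAAA symbol by symbol: A→A00, 0→AAA, 0→AAA, A→A00, A→A00, A→A00, A→A00, A→A00, A→A00; joined: A00 AAA AAA A00 A00 A00 A00 A00 A00.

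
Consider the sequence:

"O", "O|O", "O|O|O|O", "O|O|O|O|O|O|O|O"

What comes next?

Each string is two copies of the previous one joined by '|'.
So the next term is two copies of O|O|O|O|O|O|O|O with '|' between the halves.

O|O|O|O|O|O|O|O|O|O|O|O|O|O|O|O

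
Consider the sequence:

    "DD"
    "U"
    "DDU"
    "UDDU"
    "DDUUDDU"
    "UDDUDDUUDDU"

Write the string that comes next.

DDUUDDUUDDUDDUUDDU

This is a Fibonacci-style word recurrence s(k) = s(k−2)·s(k−1): e.g. DD·U = DDU.
Continuing: DDUUDDU · UDDUDDUUDDU gives term 7.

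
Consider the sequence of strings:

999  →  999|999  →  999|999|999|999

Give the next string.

999|999|999|999|999|999|999|999

s(k+1) = s(k)·|·s(k) — each term doubles the last with '|' between the halves.
So the next term is two copies of 999|999|999|999 with '|' between the halves.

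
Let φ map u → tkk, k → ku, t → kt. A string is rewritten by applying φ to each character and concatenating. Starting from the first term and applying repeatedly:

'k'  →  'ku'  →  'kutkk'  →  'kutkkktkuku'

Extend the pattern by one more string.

Rewriting each symbol of kutkkktkuku: k→ku, u→tkk, t→kt, k→ku, k→ku, k→ku, t→kt, k→ku, u→tkk, k→ku, u→tkk, which concatenates to ku tkk kt ku ku ku kt ku tkk ku tkk.

kutkkktkukukuktkutkkkutkk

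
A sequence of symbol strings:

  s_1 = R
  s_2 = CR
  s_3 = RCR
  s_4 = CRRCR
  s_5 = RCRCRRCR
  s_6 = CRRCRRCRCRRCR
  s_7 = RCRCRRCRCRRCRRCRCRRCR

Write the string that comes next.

Each term (from the third on) is the two preceding terms concatenated in order: term 3 = R·CR = RCR.
So term 8 is CRRCRRCRCRRCR·RCRCRRCRCRRCRRCRCRRCR.

CRRCRRCRCRRCRRCRCRRCRCRRCRRCRCRRCR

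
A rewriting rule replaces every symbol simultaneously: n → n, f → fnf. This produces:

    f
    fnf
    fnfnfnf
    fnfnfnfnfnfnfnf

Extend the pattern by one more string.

Rewriting the 15 symbols of fnfnfnfnfnfnfnf one by one yields fnf n fnf n fnf n fnf n fnf n fnf n fnf n fnf; concatenated:

fnfnfnfnfnfnfnfnfnfnfnfnfnfnfnf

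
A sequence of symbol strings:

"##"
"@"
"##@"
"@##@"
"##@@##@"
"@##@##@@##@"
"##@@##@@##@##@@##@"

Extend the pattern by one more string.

Each term (from the third on) is the two preceding terms concatenated in order: term 3 = ##·@ = ##@.
Continuing: @##@##@@##@ · ##@@##@@##@##@@##@ gives term 8.

@##@##@@##@##@@##@@##@##@@##@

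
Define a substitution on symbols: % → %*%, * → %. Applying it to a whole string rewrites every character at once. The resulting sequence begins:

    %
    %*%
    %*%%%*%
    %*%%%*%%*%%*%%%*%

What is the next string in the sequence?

Rewriting the 17 symbols of %*%%%*%%*%%*%%%*% one by one yields %*% % %*% %*% %*% % %*% %*% % %*% %*% % %*% %*% %*% % %*%; concatenated:

%*%%%*%%*%%*%%%*%%*%%%*%%*%%%*%%*%%*%%%*%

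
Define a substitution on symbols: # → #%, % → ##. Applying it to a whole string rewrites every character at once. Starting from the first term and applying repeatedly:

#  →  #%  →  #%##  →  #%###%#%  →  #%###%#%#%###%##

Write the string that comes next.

φ(#%###%#%#%###%##) expands symbol-by-symbol to #% ## #% #% #% ## #% ## #% ## #% #% #% ## #% #%; joining the 16 pieces gives the next term.

#%###%#%#%###%###%###%#%#%###%#%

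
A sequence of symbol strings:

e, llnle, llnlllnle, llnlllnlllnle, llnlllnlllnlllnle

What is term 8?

llnlllnlllnlllnlllnlllnlllnle

Every step adds llnl at the front: s(k+1) = llnl·s(k).
From llnlllnlllnlllnle, 3 further steps: llnlllnlllnlllnle → llnlllnlllnlllnlllnle → llnlllnlllnlllnlllnlllnle → (answer).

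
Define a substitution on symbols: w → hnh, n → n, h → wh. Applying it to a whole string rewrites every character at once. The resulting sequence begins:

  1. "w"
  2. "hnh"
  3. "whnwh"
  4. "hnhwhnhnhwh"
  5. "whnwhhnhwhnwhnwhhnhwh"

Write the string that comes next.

hnhwhnhnhwhwhnwhhnhwhnhnhwhnhnhwhwhnwhhnhwh

Applying the rule to each of the 21 symbols of whnwhhnhwhnwhnwhhnhwh gives the pieces hnh wh n hnh wh wh n wh hnh wh n hnh wh n hnh wh wh n wh hnh wh, which concatenate to the answer.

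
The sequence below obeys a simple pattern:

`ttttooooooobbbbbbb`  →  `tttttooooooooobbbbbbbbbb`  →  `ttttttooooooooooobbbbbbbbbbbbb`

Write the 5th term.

Reading off run lengths: t runs 4, 5, 6; o runs 7, 9, 11; b runs 7, 10, 13 — each is linear in n, where the shown terms are n = 3, 4, 5.
For term 5, n = 7, so the run lengths are 8, 15, 19.

ttttttttooooooooooooooobbbbbbbbbbbbbbbbbbb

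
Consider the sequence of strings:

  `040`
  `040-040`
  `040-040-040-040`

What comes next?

Every step duplicates the string with '-' between the halves.
So the next term is two copies of 040-040-040-040 with '-' between the halves.

040-040-040-040-040-040-040-040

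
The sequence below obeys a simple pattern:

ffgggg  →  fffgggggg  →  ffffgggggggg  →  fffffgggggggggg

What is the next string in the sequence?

ffffffgggggggggggg

Reading off run lengths: f runs 2, 3, 4, 5; g runs 4, 6, 8, 10 — each is linear in n, where the shown terms are n = 2, 3, 4, 5.
Setting n = 6 gives 6, 12 characters in each block.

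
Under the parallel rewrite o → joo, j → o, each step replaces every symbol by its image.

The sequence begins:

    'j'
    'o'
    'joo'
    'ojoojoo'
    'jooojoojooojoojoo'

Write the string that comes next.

ojoojoojooojoojooojoojoojooojoojooojoojoo

Applying the rule to each of the 17 symbols of jooojoojooojoojoo gives the pieces o joo joo joo o joo joo o joo joo joo o joo joo o joo joo, which concatenate to the answer.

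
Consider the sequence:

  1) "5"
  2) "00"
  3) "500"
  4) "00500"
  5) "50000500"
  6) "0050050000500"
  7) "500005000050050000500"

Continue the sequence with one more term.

This is a Fibonacci-style word recurrence s(k) = s(k−2)·s(k−1): e.g. 5·00 = 500.
So term 8 is 0050050000500·500005000050050000500.

0050050000500500005000050050000500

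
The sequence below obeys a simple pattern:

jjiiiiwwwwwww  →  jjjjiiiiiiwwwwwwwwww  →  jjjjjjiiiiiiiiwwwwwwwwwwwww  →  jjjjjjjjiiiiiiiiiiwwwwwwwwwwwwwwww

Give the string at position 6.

jjjjjjjjjjjjiiiiiiiiiiiiiiwwwwwwwwwwwwwwwwwwwwww

Each string has the form j^{2n-2} i^{2n} w^{3n+1}, where the shown terms are n = 2, 3, 4, 5.
Setting n = 7 gives 12, 14, 22 characters in each block.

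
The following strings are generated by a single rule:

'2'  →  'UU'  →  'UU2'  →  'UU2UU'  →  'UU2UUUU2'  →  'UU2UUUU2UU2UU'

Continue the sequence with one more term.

UU2UUUU2UU2UUUU2UUUU2

This is a Fibonacci-style word recurrence s(k) = s(k−1)·s(k−2): e.g. UU·2 = UU2.
The next term joins UU2UUUU2UU2UU and UU2UUUU2.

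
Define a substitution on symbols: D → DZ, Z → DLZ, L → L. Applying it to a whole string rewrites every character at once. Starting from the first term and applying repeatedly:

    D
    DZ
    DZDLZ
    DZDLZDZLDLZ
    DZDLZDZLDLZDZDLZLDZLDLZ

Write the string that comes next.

DZDLZDZLDLZDZDLZLDZLDLZDZDLZDZLDLZLDZDLZLDZLDLZ

Applying the rule to each of the 23 symbols of DZDLZDZLDLZDZDLZLDZLDLZ gives the pieces DZ DLZ DZ L DLZ DZ DLZ L DZ L DLZ DZ DLZ DZ L DLZ L DZ DLZ L DZ L DLZ, which concatenate to the answer.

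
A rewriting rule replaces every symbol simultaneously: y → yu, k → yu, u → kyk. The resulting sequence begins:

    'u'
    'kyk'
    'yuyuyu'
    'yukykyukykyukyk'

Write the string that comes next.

φ(yukykyukykyukyk) expands symbol-by-symbol to yu kyk yu yu yu yu kyk yu yu yu yu kyk yu yu yu; joining the 15 pieces gives the next term.

yukykyuyuyuyukykyuyuyuyukykyuyuyu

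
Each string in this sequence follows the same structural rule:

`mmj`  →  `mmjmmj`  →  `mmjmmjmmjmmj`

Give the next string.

Every step duplicates the string.
Doubling mmjmmjmmjmmj:

mmjmmjmmjmmjmmjmmjmmjmmj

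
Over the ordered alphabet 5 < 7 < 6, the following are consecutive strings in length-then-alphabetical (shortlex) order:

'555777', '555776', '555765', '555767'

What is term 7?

555657

Advancing 3 positions from 555767 through 555767 → 555766 → 555655 reaches term 7.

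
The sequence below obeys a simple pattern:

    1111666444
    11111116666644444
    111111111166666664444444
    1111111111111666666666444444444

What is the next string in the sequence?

11111111111111116666666666644444444444

The n-th term is 3n+1 1's then 2n+1 6's then 2n+1 4's (n = 1, 2, …).
Setting n = 5 gives 16, 11, 11 characters in each block.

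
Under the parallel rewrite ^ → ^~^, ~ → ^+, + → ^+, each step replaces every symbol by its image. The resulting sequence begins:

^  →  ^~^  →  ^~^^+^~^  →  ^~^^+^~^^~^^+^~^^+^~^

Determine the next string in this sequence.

^~^^+^~^^~^^+^~^^+^~^^~^^+^~^^~^^+^~^^+^~^^~^^+^~^^+^~^

Applying the rule to each of the 21 symbols of ^~^^+^~^^~^^+^~^^+^~^ gives the pieces ^~^ ^+ ^~^ ^~^ ^+ ^~^ ^+ ^~^ ^~^ ^+ ^~^ ^~^ ^+ ^~^ ^+ ^~^ ^~^ ^+ ^~^ ^+ ^~^, which concatenate to the answer.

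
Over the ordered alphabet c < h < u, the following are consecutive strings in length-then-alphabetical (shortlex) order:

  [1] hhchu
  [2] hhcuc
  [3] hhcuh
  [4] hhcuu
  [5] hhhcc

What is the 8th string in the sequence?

Stepping forward 3 times from hhhcc: hhhcc → hhhch → hhhcu, then the target.

hhhhc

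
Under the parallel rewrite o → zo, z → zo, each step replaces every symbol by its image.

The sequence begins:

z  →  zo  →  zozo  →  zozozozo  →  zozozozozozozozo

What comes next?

φ(zozozozozozozozo) expands symbol-by-symbol to zo zo zo zo zo zo zo zo zo zo zo zo zo zo zo zo; joining the 16 pieces gives the next term.

zozozozozozozozozozozozozozozozo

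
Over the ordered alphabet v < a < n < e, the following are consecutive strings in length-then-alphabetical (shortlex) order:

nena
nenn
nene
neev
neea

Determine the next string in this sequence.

neen

The successor of neea increments the rightmost position that isn't already e and resets every position after it to v.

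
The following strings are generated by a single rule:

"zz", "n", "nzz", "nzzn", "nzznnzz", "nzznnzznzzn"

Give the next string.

nzznnzznzznnzznnzz

This is a Fibonacci-style word recurrence s(k) = s(k−1)·s(k−2): e.g. n·zz = nzz.
The next term joins nzznnzznzzn and nzznnzz.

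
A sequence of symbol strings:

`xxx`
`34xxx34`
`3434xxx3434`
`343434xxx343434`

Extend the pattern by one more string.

34343434xxx34343434

Each term wraps the previous one in 34 on the left and 34 on the right.
One more step from 343434xxx343434 gives the answer.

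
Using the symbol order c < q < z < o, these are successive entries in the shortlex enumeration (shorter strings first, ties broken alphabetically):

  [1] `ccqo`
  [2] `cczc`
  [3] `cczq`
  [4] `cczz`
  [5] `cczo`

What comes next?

Find the rightmost character of cczo below o, bump it to the next letter, and reset everything to its right to c.

ccoc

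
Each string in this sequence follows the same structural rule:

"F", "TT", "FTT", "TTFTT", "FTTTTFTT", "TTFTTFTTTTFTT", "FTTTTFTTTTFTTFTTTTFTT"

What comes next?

This is a Fibonacci-style word recurrence s(k) = s(k−2)·s(k−1): e.g. F·TT = FTT.
Continuing: TTFTTFTTTTFTT · FTTTTFTTTTFTTFTTTTFTT gives term 8.

TTFTTFTTTTFTTFTTTTFTTTTFTTFTTTTFTT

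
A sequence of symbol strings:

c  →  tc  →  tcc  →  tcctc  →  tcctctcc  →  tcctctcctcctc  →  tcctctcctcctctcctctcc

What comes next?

This is a Fibonacci-style word recurrence s(k) = s(k−1)·s(k−2): e.g. tc·c = tcc.
So term 8 is tcctctcctcctctcctctcc·tcctctcctcctc.

tcctctcctcctctcctctcctcctctcctcctc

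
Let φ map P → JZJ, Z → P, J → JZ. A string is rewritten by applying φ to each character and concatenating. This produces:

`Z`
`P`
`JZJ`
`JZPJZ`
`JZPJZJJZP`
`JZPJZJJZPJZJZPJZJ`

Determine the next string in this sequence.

JZPJZJJZPJZJZPJZJJZPJZPJZJJZPJZ

Replace each of the 17 characters of JZPJZJJZPJZJZPJZJ in place — JZ P JZJ JZ P JZ JZ P JZJ JZ P JZ P JZJ JZ P JZ — and concatenate.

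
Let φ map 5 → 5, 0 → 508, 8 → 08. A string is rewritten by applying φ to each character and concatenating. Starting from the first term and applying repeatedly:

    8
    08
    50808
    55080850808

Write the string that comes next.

55508085080855080850808

Apply φ to 55080850808 symbol by symbol: 5→5, 5→5, 0→508, 8→08, 0→508, 8→08, 5→5, 0→508, 8→08, 0→508, 8→08; joined: 5 5 508 08 508 08 5 508 08 508 08.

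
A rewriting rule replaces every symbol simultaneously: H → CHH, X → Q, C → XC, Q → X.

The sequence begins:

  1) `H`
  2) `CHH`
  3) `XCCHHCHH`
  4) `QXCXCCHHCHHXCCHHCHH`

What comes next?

XQXCQXCXCCHHCHHXCCHHCHHQXCXCCHHCHHXCCHHCHH

Replace each of the 19 characters of QXCXCCHHCHHXCCHHCHH in place — X Q XC Q XC XC CHH CHH XC CHH CHH Q XC XC CHH CHH XC CHH CHH — and concatenate.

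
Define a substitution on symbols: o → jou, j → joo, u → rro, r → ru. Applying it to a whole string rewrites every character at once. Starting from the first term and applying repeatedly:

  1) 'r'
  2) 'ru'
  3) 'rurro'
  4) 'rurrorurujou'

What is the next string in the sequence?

Apply φ to rurrorurujou symbol by symbol: r→ru, u→rro, r→ru, r→ru, o→jou, r→ru, u→rro, r→ru, u→rro, j→joo, o→jou, u→rro; joined: ru rro ru ru jou ru rro ru rro joo jou rro.

rurrorurujoururrorurrojoojourro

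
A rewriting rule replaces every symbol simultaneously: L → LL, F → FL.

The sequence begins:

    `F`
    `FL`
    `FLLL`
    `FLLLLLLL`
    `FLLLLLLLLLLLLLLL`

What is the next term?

Replace each of the 16 characters of FLLLLLLLLLLLLLLL in place — FL LL LL LL LL LL LL LL LL LL LL LL LL LL LL LL — and concatenate.

FLLLLLLLLLLLLLLLLLLLLLLLLLLLLLLL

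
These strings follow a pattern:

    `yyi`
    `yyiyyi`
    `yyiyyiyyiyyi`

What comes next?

Each string is two copies of the previous one concatenated.
Doubling yyiyyiyyiyyi:

yyiyyiyyiyyiyyiyyiyyiyyi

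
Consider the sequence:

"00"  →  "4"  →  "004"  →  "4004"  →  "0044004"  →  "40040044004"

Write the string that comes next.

Each term (from the third on) is the two preceding terms concatenated in order: term 3 = 00·4 = 004.
The next term joins 0044004 and 40040044004.

004400440040044004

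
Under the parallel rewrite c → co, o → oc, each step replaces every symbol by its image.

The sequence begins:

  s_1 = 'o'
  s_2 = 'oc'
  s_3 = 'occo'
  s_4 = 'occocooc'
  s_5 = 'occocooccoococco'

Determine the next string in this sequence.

Applying the rule to each of the 16 symbols of occocooccoococco gives the pieces oc co co oc co oc oc co co oc oc co oc co co oc, which concatenate to the answer.

occocooccoococcocoococcooccocooc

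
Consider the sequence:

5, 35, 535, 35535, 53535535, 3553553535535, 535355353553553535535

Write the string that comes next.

Each term (from the third on) is the two preceding terms concatenated in order: term 3 = 5·35 = 535.
So term 8 is 3553553535535·535355353553553535535.

3553553535535535355353553553535535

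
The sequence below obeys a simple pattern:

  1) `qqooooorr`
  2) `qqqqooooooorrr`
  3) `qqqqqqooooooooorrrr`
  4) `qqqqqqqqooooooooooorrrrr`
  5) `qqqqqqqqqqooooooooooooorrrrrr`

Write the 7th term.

Reading off run lengths: q runs 2, 4, 6, 8, 10; o runs 5, 7, 9, 11, 13; r runs 2, 3, 4, 5, 6 — each is linear in n (n = 1, 2, …).
For term 7, n = 7, so the run lengths are 14, 17, 8.

qqqqqqqqqqqqqqooooooooooooooooorrrrrrrr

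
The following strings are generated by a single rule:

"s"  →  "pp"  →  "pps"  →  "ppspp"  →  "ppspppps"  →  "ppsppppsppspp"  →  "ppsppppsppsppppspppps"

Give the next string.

Each term (from the third on) is the previous term followed by the one before it: term 3 = pp·s = pps.
The next term joins ppsppppsppsppppspppps and ppsppppsppspp.

ppsppppsppsppppsppppsppsppppsppspp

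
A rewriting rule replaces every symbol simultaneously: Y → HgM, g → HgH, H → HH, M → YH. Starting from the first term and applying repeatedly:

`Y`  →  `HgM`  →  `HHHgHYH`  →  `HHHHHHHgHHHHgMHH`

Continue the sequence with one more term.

Rewriting the 16 symbols of HHHHHHHgHHHHgMHH one by one yields HH HH HH HH HH HH HH HgH HH HH HH HH HgH YH HH HH; concatenated:

HHHHHHHHHHHHHHHgHHHHHHHHHHgHYHHHHH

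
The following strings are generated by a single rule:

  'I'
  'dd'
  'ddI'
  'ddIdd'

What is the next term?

From term 3 onward, concatenate the last term with the second-to-last: dd·I = ddI, ddI·dd = ddIdd, …
The next term joins ddIdd and ddI.

ddIddddI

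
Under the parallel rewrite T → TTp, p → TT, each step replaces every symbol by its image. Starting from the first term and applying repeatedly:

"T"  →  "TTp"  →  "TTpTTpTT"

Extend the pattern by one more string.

TTpTTpTTTTpTTpTTTTpTTp

Rewriting each symbol of TTpTTpTT: T→TTp, T→TTp, p→TT, T→TTp, T→TTp, p→TT, T→TTp, T→TTp, which concatenates to TTp TTp TT TTp TTp TT TTp TTp.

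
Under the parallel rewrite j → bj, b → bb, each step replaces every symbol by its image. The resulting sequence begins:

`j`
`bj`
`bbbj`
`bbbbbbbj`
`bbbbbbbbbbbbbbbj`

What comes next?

bbbbbbbbbbbbbbbbbbbbbbbbbbbbbbbj

Applying the rule to each of the 16 symbols of bbbbbbbbbbbbbbbj gives the pieces bb bb bb bb bb bb bb bb bb bb bb bb bb bb bb bj, which concatenate to the answer.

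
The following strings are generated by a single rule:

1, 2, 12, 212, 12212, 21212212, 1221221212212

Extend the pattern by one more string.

212122121221221212212

This is a Fibonacci-style word recurrence s(k) = s(k−2)·s(k−1): e.g. 1·2 = 12.
The next term joins 21212212 and 1221221212212.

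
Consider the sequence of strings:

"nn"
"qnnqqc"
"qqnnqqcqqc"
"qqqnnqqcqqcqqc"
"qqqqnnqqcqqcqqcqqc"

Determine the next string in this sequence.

Every step adds q to the front and qqc to the end of the previous string.
So the next term is q·qqqqnnqqcqqcqqcqqc·qqc.

qqqqqnnqqcqqcqqcqqcqqc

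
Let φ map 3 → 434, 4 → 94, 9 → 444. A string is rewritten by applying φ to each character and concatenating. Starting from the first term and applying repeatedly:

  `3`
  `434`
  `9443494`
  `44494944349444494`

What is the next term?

949494444944449494434944449494949444494

Replace each of the 17 characters of 44494944349444494 in place — 94 94 94 444 94 444 94 94 434 94 444 94 94 94 94 444 94 — and concatenate.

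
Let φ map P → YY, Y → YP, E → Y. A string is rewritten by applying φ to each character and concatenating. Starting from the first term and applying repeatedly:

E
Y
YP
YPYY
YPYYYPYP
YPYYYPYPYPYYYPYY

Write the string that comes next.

YPYYYPYPYPYYYPYYYPYYYPYPYPYYYPYP

φ(YPYYYPYPYPYYYPYY) expands symbol-by-symbol to YP YY YP YP YP YY YP YY YP YY YP YP YP YY YP YP; joining the 16 pieces gives the next term.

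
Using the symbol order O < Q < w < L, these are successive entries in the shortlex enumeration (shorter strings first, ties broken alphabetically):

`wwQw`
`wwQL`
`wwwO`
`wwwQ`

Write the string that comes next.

The successor of wwwQ increments the rightmost position that isn't already L and resets every position after it to O.

wwww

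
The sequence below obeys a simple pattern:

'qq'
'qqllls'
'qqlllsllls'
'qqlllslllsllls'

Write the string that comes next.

Every step adds llls to the end: s(k+1) = s(k)·llls.
One more step from qqlllslllsllls gives the answer.

qqlllslllslllsllls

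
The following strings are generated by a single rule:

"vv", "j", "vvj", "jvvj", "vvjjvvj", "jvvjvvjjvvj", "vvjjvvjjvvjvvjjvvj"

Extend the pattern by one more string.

Each term (from the third on) is the two preceding terms concatenated in order: term 3 = vv·j = vvj.
Continuing: jvvjvvjjvvj · vvjjvvjjvvjvvjjvvj gives term 8.

jvvjvvjjvvjvvjjvvjjvvjvvjjvvj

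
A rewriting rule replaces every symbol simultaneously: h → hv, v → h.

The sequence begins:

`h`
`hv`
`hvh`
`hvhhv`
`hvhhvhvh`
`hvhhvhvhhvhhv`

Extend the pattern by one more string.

Replace each of the 13 characters of hvhhvhvhhvhhv in place — hv h hv hv h hv h hv hv h hv hv h — and concatenate.

hvhhvhvhhvhhvhvhhvhvh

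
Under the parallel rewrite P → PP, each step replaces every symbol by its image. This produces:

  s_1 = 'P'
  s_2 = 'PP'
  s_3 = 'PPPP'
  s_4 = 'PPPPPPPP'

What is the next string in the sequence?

PPPPPPPPPPPPPPPP

Expanding PPPPPPPP: P→PP, P→PP, P→PP, P→PP, P→PP, P→PP, P→PP, P→PP. Concatenated: PP PP PP PP PP PP PP PP.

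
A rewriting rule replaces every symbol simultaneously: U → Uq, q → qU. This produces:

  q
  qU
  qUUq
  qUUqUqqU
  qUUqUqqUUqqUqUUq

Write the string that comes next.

qUUqUqqUUqqUqUUqUqqUqUUqqUUqUqqU

φ(qUUqUqqUUqqUqUUq) expands symbol-by-symbol to qU Uq Uq qU Uq qU qU Uq Uq qU qU Uq qU Uq Uq qU; joining the 16 pieces gives the next term.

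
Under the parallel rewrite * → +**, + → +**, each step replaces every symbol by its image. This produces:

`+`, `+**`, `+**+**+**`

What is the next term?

Apply φ to +**+**+** symbol by symbol: +→+**, *→+**, *→+**, +→+**, *→+**, *→+**, +→+**, *→+**, *→+**; joined: +** +** +** +** +** +** +** +** +**.

+**+**+**+**+**+**+**+**+**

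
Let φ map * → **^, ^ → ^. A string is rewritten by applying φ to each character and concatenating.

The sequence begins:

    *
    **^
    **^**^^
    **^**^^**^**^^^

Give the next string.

**^**^^**^**^^^**^**^^**^**^^^^

φ(**^**^^**^**^^^) expands symbol-by-symbol to **^ **^ ^ **^ **^ ^ ^ **^ **^ ^ **^ **^ ^ ^ ^; joining the 15 pieces gives the next term.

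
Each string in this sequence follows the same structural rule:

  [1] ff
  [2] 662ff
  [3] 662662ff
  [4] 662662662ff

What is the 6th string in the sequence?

The strings grow by a fixed prefix 662 each time.
From 662662662ff, 2 further steps: 662662662ff → 662662662662ff → (answer).

662662662662662ff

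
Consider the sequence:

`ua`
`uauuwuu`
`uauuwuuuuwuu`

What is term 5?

The strings grow by a fixed suffix uuwuu each time.
From uauuwuuuuwuu, 2 further steps: uauuwuuuuwuu → uauuwuuuuwuuuuwuu → (answer).

uauuwuuuuwuuuuwuuuuwuu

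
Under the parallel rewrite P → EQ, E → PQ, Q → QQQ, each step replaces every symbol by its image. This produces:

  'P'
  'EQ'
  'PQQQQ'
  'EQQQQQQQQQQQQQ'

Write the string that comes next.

Rewriting the 14 symbols of EQQQQQQQQQQQQQ one by one yields PQ QQQ QQQ QQQ QQQ QQQ QQQ QQQ QQQ QQQ QQQ QQQ QQQ QQQ; concatenated:

PQQQQQQQQQQQQQQQQQQQQQQQQQQQQQQQQQQQQQQQQ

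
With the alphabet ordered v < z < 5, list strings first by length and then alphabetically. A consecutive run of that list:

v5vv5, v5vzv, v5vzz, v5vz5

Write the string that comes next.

v5v5v

Find the rightmost character of v5vz5 below 5, bump it to the next letter, and reset everything to its right to v.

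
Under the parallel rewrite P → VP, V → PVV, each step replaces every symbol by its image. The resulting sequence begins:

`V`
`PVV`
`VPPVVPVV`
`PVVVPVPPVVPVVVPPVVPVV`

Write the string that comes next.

φ(PVVVPVPPVVPVVVPPVVPVV) expands symbol-by-symbol to VP PVV PVV PVV VP PVV VP VP PVV PVV VP PVV PVV PVV VP VP PVV PVV VP PVV PVV; joining the 21 pieces gives the next term.

VPPVVPVVPVVVPPVVVPVPPVVPVVVPPVVPVVPVVVPVPPVVPVVVPPVVPVV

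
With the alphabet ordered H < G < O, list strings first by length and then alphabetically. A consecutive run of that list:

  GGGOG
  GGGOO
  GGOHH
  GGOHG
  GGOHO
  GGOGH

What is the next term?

Treat GGOGH as a base-3 numeral over the given alphabet and add one, carrying through any trailing O's.

GGOGG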